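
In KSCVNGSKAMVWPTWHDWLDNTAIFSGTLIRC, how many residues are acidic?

The acidic residues are Asp (D) and Glu (E), whose side chains end in a carboxylate group.
Matching residues: D17, D20.

2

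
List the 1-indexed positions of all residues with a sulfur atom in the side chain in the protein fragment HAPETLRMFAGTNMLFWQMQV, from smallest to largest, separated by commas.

8, 14, 19

The sulfur-bearing residues are cysteine (–SH) and methionine (–S–CH₃).
Matching residues: M8, M14, M19.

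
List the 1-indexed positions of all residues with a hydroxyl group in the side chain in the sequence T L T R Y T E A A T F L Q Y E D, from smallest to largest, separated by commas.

1, 3, 5, 6, 10, 14

S, T, and Y are the three residues with a side-chain hydroxyl.
Matching residues: T1, T3, Y5, T6, T10, Y14.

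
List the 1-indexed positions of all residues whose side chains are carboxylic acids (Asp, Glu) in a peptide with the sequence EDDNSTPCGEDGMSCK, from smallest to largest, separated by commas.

Matching residues: E1, D2, D3, E10, D11.

1, 2, 3, 10, 11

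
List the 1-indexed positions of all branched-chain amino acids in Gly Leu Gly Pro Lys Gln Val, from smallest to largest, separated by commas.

Valine (V), leucine (L), and isoleucine (I) are the branched-chain amino acids.
Matching residues: Leu2, Val7.

2, 7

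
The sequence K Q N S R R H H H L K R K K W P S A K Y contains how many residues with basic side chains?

Lysine (K), arginine (R), and histidine (H) have basic, nitrogen-containing side chains.
Matching residues: K1, R5, R6, H7, H8, H9, K11, R12, K13, K14, K19.

11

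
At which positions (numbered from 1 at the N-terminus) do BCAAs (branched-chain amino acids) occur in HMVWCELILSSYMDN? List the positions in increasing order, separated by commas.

3, 7, 8, 9

The BCAAs are Val, Leu, and Ile — aliphatic side chains with a branch point.
Matching residues: V3, L7, I8, L9.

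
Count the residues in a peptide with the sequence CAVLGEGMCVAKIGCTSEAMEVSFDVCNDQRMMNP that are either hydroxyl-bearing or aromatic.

4

Hydroxyl-bearing: S, T, Y. Aromatic: F, W, Y.
Hydroxyl-bearing residues here: T16, S17, S23 (3).
Aromatic residues here: F24 (1).
(Y belongs to both groups, but none appear in this sequence.) Total = 3 + 1 = 4.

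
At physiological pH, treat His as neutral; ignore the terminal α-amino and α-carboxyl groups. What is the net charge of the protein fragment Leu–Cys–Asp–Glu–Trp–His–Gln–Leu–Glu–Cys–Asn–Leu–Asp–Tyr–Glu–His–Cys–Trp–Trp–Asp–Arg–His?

-5

At pH ~7.4 the Lys and Arg side chains are protonated (+1), the Asp and Glu side chains are deprotonated (−1), and with His taken as neutral all other side chains carry no charge.
Positive (K, R): Arg21 → +1.
Negative (D, E): Asp3, Glu4, Glu9, Asp13, Glu15, Asp20 → −6.
Net charge = (+1) + (−6) = −5.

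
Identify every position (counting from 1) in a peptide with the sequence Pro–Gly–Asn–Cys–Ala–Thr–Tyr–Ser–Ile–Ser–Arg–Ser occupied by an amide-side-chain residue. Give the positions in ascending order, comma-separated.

Asparagine (N) and glutamine (Q) have uncharged amide side chains.
Matching residues: Asn3.

3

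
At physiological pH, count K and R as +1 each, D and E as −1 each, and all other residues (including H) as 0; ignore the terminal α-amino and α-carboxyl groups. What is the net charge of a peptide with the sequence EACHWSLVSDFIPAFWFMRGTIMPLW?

-1

Positive (K, R): R19 → +1.
Negative (D, E): E1, D10 → −2.
Net charge = (+1) + (−2) = −1.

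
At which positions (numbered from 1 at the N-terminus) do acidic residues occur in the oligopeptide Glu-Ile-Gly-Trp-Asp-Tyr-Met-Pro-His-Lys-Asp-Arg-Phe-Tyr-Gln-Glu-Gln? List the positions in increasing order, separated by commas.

1, 5, 11, 16

Only D (aspartate) and E (glutamate) carry a side-chain carboxylic acid.
Matching residues: Glu1, Asp5, Asp11, Glu16.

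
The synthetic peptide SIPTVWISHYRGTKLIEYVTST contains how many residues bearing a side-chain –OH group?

9

S, T, and Y are the three residues with a side-chain hydroxyl.
Matching residues: S1, T4, S8, Y10, T13, Y18, T20, S21, T22.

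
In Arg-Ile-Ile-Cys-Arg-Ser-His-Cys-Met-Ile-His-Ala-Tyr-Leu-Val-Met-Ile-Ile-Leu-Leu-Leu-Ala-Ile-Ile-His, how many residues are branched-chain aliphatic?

12

Valine (V), leucine (L), and isoleucine (I) are the branched-chain amino acids.
Matching residues: Ile2, Ile3, Ile10, Leu14, Val15, Ile17, Ile18, Leu19, Leu20, Leu21, Ile23, Ile24.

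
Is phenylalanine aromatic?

Yes

F, W, and Y each carry an aromatic ring on the side chain.
Phenylalanine is in this group.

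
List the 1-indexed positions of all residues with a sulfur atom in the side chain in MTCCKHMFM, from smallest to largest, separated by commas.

Only Cys (C) and Met (M) have a sulfur atom in the side chain.
Matching residues: M1, C3, C4, M7, M9.

1, 3, 4, 7, 9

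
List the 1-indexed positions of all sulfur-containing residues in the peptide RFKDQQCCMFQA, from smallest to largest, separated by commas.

7, 8, 9

Only Cys (C) and Met (M) have a sulfur atom in the side chain.
Matching residues: C7, C8, M9.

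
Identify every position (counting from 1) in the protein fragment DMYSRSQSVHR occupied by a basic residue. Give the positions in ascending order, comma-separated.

Matching residues: R5, H10, R11.

5, 10, 11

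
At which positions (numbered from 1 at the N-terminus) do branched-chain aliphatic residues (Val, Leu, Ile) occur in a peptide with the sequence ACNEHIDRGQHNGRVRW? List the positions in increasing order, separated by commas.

6, 15

Matching residues: I6, V15.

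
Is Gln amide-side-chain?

Asparagine (N) and glutamine (Q) have uncharged amide side chains.
Glutamine is in this group.

Yes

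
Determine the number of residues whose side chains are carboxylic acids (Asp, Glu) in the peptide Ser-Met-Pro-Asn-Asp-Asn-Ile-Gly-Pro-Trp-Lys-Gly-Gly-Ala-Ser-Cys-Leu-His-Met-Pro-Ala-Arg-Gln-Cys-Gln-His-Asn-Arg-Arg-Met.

Matching residues: Asp5.

1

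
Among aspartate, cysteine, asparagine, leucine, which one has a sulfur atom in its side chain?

Cysteine (C, thiol) and methionine (M, thioether) are the two sulfur-containing amino acids.
Of the listed options, only cysteine belongs to this group.

cysteine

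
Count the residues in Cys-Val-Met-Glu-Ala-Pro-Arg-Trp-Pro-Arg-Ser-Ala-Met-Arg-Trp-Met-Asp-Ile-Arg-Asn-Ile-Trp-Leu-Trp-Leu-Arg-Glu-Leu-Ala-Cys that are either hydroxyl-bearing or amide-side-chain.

Hydroxyl-bearing: S, T, Y. Amide-side-chain: N, Q.
Hydroxyl-bearing residues here: Ser11 (1).
Amide-side-chain residues here: Asn20 (1).
The two groups share no amino acid, so total = 1 + 1 = 2.

2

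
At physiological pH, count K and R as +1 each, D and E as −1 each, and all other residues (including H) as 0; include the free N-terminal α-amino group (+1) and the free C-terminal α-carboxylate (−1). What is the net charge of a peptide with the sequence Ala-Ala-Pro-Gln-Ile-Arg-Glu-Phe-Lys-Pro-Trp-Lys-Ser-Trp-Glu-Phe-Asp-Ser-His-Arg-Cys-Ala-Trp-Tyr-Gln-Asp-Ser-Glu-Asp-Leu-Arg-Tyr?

-1

Positive (K, R): Arg6, Lys9, Lys12, Arg20, Arg31 → +5.
Negative (D, E): Glu7, Glu15, Asp17, Asp26, Glu28, Asp29 → −6.
The N-terminus (+1) and C-terminus (−1) cancel.
Net charge = (+5) + (−6) = −1.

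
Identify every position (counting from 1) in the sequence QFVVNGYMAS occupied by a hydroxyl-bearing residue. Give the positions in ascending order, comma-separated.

S, T, and Y are the three residues with a side-chain hydroxyl.
Matching residues: Y7, S10.

7, 10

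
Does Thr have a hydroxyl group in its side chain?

Yes

S, T, and Y are the three residues with a side-chain hydroxyl.
Threonine is in this group.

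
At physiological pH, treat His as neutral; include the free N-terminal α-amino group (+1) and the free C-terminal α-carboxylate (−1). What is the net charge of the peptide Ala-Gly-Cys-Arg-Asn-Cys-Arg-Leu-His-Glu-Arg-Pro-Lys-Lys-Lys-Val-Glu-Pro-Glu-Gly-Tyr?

The side chains ionized at physiological pH are Lys/Arg (+1) and Asp/Glu (−1); with His treated as neutral, nothing else contributes.
Positive (K, R): Arg4, Arg7, Arg11, Lys13, Lys14, Lys15 → +6.
Negative (D, E): Glu10, Glu17, Glu19 → −3.
The N-terminus (+1) and C-terminus (−1) cancel.
Net charge = (+6) + (−3) = +3.

+3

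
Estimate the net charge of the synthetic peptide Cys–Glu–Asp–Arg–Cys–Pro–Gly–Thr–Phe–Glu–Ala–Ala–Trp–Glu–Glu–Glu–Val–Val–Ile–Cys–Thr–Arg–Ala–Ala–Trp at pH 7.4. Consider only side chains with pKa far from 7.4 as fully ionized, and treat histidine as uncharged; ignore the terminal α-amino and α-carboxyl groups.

-4

The side chains ionized at physiological pH are Lys/Arg (+1) and Asp/Glu (−1); with His treated as neutral, nothing else contributes.
Positive (K, R): Arg4, Arg22 → +2.
Negative (D, E): Glu2, Asp3, Glu10, Glu14, Glu15, Glu16 → −6.
Net charge = (+2) + (−6) = −4.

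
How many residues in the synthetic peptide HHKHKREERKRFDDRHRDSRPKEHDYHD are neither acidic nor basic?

4

Acidic: D, E. Basic: K, R, H. All other residues are neither.
Matching residues: F12, S19, P21, Y26.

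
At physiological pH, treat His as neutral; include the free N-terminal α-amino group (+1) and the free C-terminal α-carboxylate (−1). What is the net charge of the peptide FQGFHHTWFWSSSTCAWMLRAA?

+1

Near pH 7.4, K and R contribute +1 each, D and E contribute −1 each, and every other side chain (His included, as stated) is uncharged.
Positive (K, R): R20 → +1.
Negative (D, E): none → −0.
The N-terminus (+1) and C-terminus (−1) cancel.
Net charge = (+1) + (−0) = +1.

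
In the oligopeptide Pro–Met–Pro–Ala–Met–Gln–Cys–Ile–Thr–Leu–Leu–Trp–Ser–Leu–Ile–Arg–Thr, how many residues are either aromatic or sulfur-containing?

Aromatic: F, W, Y. Sulfur-containing: C, M.
Aromatic residues here: Trp12 (1).
Sulfur-containing residues here: Met2, Met5, Cys7 (3).
The two groups share no amino acid, so total = 1 + 3 = 4.

4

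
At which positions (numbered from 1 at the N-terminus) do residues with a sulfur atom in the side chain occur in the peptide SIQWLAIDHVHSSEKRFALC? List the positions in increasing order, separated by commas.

20

Only Cys (C) and Met (M) have a sulfur atom in the side chain.
Matching residues: C20.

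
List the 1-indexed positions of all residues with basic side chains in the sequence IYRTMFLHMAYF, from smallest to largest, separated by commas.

3, 8

Lysine (K), arginine (R), and histidine (H) have basic, nitrogen-containing side chains.
Matching residues: R3, H8.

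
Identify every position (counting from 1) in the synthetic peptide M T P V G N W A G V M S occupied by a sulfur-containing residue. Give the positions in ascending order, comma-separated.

1, 11

Cysteine (C, thiol) and methionine (M, thioether) are the two sulfur-containing amino acids.
Matching residues: M1, M11.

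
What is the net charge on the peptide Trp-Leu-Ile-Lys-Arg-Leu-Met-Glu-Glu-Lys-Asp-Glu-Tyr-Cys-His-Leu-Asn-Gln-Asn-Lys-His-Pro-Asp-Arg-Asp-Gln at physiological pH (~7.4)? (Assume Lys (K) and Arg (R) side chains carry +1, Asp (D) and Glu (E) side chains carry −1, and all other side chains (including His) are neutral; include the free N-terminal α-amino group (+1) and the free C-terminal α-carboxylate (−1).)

Positive (K, R): Lys4, Arg5, Lys10, Lys20, Arg24 → +5.
Negative (D, E): Glu8, Glu9, Asp11, Glu12, Asp23, Asp25 → −6.
The N-terminus (+1) and C-terminus (−1) cancel.
Net charge = (+5) + (−6) = −1.

-1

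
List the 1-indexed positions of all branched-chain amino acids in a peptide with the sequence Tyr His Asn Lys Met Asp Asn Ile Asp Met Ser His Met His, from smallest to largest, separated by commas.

8

V, L, and I make up the branched-chain aliphatic group.
Matching residues: Ile8.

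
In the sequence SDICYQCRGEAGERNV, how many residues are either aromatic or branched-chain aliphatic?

Aromatic: F, W, Y. Branched-chain aliphatic: I, L, V.
Aromatic residues here: Y5 (1).
Branched-chain aliphatic residues here: I3, V16 (2).
The two groups share no amino acid, so total = 1 + 2 = 3.

3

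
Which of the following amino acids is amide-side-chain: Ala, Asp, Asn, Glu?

Asn

The amide-side-chain residues are Asn (N) and Gln (Q).
Of the listed options, only Asn belongs to this group.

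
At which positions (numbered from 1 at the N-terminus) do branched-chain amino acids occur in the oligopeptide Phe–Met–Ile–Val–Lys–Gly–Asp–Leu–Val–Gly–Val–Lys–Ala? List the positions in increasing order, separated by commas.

V, L, and I make up the branched-chain aliphatic group.
Matching residues: Ile3, Val4, Leu8, Val9, Val11.

3, 4, 8, 9, 11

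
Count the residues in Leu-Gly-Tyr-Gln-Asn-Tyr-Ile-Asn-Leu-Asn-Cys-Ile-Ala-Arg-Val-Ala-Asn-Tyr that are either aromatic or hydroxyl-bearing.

3

Aromatic: F, W, Y. Hydroxyl-bearing: S, T, Y.
Aromatic residues here: Tyr3, Tyr6, Tyr18 (3).
Hydroxyl-bearing residues here: Tyr3, Tyr6, Tyr18 (3).
Y is in both groups, so the 3 Y residues must not be double-counted.
Total = 3 + 3 − 3 = 3.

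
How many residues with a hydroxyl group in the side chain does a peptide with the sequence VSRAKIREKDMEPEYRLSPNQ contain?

Serine (S), threonine (T), and tyrosine (Y) each carry a hydroxyl group on the side chain.
Matching residues: S2, Y15, S18.

3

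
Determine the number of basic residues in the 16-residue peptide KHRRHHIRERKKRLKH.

Lysine (K), arginine (R), and histidine (H) have basic, nitrogen-containing side chains.
Matching residues: K1, H2, R3, R4, H5, H6, R8, R10, K11, K12, R13, K15, H16.

13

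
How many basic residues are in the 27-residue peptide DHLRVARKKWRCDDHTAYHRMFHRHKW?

K, R, and H are the three residues with basic side chains (ε-amine, guanidinium, and imidazole respectively).
Matching residues: H2, R4, R7, K8, K9, R11, H15, H19, R20, H23, R24, H25, K26.

13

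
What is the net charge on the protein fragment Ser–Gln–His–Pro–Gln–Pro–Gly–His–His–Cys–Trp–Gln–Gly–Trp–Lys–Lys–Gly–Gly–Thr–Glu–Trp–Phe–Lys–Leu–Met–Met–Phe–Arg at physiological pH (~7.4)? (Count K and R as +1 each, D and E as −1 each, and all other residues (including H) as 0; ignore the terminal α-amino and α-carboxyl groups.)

Positive (K, R): Lys15, Lys16, Lys23, Arg28 → +4.
Negative (D, E): Glu20 → −1.
Net charge = (+4) + (−1) = +3.

+3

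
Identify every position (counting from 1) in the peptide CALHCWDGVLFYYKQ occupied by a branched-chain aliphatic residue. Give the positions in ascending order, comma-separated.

Valine (V), leucine (L), and isoleucine (I) are the branched-chain amino acids.
Matching residues: L3, V9, L10.

3, 9, 10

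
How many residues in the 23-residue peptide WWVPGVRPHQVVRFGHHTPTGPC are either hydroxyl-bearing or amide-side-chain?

Hydroxyl-bearing: S, T, Y. Amide-side-chain: N, Q.
Hydroxyl-bearing residues here: T18, T20 (2).
Amide-side-chain residues here: Q10 (1).
The two groups share no amino acid, so total = 2 + 1 = 3.

3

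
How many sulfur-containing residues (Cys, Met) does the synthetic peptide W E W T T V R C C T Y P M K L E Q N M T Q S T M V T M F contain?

Matching residues: C8, C9, M13, M19, M24, M27.

6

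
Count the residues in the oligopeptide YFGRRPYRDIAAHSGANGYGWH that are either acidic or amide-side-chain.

2

Acidic: D, E. Amide-side-chain: N, Q.
Acidic residues here: D9 (1).
Amide-side-chain residues here: N17 (1).
The two groups share no amino acid, so total = 1 + 1 = 2.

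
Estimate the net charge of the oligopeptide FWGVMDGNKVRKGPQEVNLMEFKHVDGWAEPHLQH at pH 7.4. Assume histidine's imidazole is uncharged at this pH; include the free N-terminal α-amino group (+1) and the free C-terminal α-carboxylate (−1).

At pH ~7.4 the Lys and Arg side chains are protonated (+1), the Asp and Glu side chains are deprotonated (−1), and with His taken as neutral all other side chains carry no charge.
Positive (K, R): K9, R11, K12, K23 → +4.
Negative (D, E): D6, E16, E21, D26, E30 → −5.
The N-terminus (+1) and C-terminus (−1) cancel.
Net charge = (+4) + (−5) = −1.

-1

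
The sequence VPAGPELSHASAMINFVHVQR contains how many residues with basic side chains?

3

Lysine (K), arginine (R), and histidine (H) have basic, nitrogen-containing side chains.
Matching residues: H9, H18, R21.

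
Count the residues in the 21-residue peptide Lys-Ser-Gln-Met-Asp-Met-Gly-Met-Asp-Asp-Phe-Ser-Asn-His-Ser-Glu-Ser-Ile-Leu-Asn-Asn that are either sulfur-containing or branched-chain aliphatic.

5

Sulfur-containing: C, M. Branched-chain aliphatic: I, L, V.
Sulfur-containing residues here: Met4, Met6, Met8 (3).
Branched-chain aliphatic residues here: Ile18, Leu19 (2).
The two groups share no amino acid, so total = 3 + 2 = 5.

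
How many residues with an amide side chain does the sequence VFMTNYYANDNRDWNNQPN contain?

The amide-side-chain residues are Asn (N) and Gln (Q).
Matching residues: N5, N9, N11, N15, N16, Q17, N19.

7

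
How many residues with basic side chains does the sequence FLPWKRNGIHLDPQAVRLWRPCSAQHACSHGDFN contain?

The basic amino acids are Lys (K), Arg (R), and His (H).
Matching residues: K5, R6, H10, R17, R20, H26, H30.

7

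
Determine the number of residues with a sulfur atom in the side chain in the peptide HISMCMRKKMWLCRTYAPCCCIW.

Cysteine (C, thiol) and methionine (M, thioether) are the two sulfur-containing amino acids.
Matching residues: M4, C5, M6, M10, C13, C19, C20, C21.

8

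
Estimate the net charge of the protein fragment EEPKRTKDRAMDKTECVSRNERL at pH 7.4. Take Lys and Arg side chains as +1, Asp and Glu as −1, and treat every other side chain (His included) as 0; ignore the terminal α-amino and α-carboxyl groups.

+1

Positive (K, R): K4, R5, K7, R9, K13, R19, R22 → +7.
Negative (D, E): E1, E2, D8, D12, E15, E21 → −6.
Net charge = (+7) + (−6) = +1.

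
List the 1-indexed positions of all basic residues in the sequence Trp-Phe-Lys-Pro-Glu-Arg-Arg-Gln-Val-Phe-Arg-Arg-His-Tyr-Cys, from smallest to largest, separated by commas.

3, 6, 7, 11, 12, 13

The basic amino acids are Lys (K), Arg (R), and His (H).
Matching residues: Lys3, Arg6, Arg7, Arg11, Arg12, His13.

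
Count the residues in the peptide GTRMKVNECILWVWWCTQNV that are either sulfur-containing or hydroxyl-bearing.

Sulfur-containing: C, M. Hydroxyl-bearing: S, T, Y.
Sulfur-containing residues here: M4, C9, C16 (3).
Hydroxyl-bearing residues here: T2, T17 (2).
The two groups share no amino acid, so total = 3 + 2 = 5.

5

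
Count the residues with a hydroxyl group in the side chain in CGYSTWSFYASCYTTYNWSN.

The –OH-bearing residues are Ser, Thr (aliphatic alcohols), and Tyr (phenol).
Matching residues: Y3, S4, T5, S7, Y9, S11, Y13, T14, T15, Y16, S19.

11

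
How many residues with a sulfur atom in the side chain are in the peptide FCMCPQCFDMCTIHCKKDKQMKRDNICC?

10

Only Cys (C) and Met (M) have a sulfur atom in the side chain.
Matching residues: C2, M3, C4, C7, M10, C11, C15, M21, C27, C28.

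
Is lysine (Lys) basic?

Yes

The basic amino acids are Lys (K), Arg (R), and His (H).
Lysine is in this group.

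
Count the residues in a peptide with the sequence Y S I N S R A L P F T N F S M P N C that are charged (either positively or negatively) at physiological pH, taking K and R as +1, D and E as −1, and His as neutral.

1

Charged side chains at pH ~7.4: K, R (positive); D, E (negative).
Matching residues: R6.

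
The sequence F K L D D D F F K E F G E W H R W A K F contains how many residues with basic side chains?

K, R, and H are the three residues with basic side chains (ε-amine, guanidinium, and imidazole respectively).
Matching residues: K2, K9, H15, R16, K19.

5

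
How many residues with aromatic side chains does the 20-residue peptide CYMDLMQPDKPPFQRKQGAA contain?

Phenylalanine (F), tryptophan (W), and tyrosine (Y) have aromatic ring side chains.
Matching residues: Y2, F13.

2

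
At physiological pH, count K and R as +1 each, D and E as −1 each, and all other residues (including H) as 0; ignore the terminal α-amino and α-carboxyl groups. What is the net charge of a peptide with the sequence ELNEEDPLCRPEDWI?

Positive (K, R): R10 → +1.
Negative (D, E): E1, E4, E5, D6, E12, D13 → −6.
Net charge = (+1) + (−6) = −5.

-5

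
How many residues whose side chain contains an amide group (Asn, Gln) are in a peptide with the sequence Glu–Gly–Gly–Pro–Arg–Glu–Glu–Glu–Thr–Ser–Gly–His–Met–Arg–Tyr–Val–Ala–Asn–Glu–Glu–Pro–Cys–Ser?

Matching residues: Asn18.

1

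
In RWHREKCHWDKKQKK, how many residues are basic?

9

The basic amino acids are Lys (K), Arg (R), and His (H).
Matching residues: R1, H3, R4, K6, H8, K11, K12, K14, K15.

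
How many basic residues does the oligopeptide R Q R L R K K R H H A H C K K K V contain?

12

Lysine (K), arginine (R), and histidine (H) have basic, nitrogen-containing side chains.
Matching residues: R1, R3, R5, K6, K7, R8, H9, H10, H12, K14, K15, K16.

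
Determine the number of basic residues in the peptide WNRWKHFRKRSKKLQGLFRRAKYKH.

13

K, R, and H are the three residues with basic side chains (ε-amine, guanidinium, and imidazole respectively).
Matching residues: R3, K5, H6, R8, K9, R10, K12, K13, R19, R20, K22, K24, H25.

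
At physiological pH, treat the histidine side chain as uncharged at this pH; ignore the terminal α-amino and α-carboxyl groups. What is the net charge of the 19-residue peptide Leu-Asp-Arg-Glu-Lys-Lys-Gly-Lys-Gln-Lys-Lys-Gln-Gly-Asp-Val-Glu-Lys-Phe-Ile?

+3

Near pH 7.4, K and R contribute +1 each, D and E contribute −1 each, and every other side chain (His included, as stated) is uncharged.
Positive (K, R): Arg3, Lys5, Lys6, Lys8, Lys10, Lys11, Lys17 → +7.
Negative (D, E): Asp2, Glu4, Asp14, Glu16 → −4.
Net charge = (+7) + (−4) = +3.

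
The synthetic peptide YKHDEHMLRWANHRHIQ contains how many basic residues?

7

K, R, and H are the three residues with basic side chains (ε-amine, guanidinium, and imidazole respectively).
Matching residues: K2, H3, H6, R9, H13, R14, H15.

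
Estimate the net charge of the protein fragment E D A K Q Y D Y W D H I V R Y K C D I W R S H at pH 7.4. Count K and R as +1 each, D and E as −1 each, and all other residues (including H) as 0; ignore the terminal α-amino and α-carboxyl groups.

Positive (K, R): K4, R14, K16, R21 → +4.
Negative (D, E): E1, D2, D7, D10, D18 → −5.
Net charge = (+4) + (−5) = −1.

-1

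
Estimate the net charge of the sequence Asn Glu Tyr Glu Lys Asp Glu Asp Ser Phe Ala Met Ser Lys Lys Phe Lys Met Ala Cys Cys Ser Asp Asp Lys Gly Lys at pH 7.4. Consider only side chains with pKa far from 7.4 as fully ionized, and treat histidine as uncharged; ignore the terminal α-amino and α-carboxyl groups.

-1

At pH ~7.4 the Lys and Arg side chains are protonated (+1), the Asp and Glu side chains are deprotonated (−1), and with His taken as neutral all other side chains carry no charge.
Positive (K, R): Lys5, Lys14, Lys15, Lys17, Lys25, Lys27 → +6.
Negative (D, E): Glu2, Glu4, Asp6, Glu7, Asp8, Asp23, Asp24 → −7.
Net charge = (+6) + (−7) = −1.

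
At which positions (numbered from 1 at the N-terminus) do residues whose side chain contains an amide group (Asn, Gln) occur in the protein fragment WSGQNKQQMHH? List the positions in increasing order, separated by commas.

Matching residues: Q4, N5, Q7, Q8.

4, 5, 7, 8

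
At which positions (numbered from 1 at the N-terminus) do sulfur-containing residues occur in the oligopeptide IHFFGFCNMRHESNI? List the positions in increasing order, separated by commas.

Cysteine (C, thiol) and methionine (M, thioether) are the two sulfur-containing amino acids.
Matching residues: C7, M9.

7, 9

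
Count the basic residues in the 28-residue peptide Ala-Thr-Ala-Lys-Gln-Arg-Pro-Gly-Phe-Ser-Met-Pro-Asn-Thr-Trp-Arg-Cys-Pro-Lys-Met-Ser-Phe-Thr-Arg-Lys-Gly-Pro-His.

7

K, R, and H are the three residues with basic side chains (ε-amine, guanidinium, and imidazole respectively).
Matching residues: Lys4, Arg6, Arg16, Lys19, Arg24, Lys25, His28.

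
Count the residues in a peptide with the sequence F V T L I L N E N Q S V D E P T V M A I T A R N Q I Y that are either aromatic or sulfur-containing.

3

Aromatic: F, W, Y. Sulfur-containing: C, M.
Aromatic residues here: F1, Y27 (2).
Sulfur-containing residues here: M18 (1).
The two groups share no amino acid, so total = 2 + 1 = 3.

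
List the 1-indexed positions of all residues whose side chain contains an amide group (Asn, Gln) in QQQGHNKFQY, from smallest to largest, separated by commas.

Matching residues: Q1, Q2, Q3, N6, Q9.

1, 2, 3, 6, 9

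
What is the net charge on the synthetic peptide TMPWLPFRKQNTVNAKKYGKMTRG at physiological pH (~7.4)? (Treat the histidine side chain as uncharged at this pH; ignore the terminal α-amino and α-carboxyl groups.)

+6

At pH ~7.4 the Lys and Arg side chains are protonated (+1), the Asp and Glu side chains are deprotonated (−1), and with His taken as neutral all other side chains carry no charge.
Positive (K, R): R8, K9, K16, K17, K20, R23 → +6.
Negative (D, E): none → −0.
Net charge = (+6) + (−0) = +6.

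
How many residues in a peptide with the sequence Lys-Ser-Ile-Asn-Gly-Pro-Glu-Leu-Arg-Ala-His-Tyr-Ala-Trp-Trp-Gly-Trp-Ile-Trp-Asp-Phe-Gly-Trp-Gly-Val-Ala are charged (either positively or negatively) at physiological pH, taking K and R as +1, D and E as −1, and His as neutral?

4

Charged side chains at pH ~7.4: K, R (positive); D, E (negative).
Matching residues: Lys1, Glu7, Arg9, Asp20.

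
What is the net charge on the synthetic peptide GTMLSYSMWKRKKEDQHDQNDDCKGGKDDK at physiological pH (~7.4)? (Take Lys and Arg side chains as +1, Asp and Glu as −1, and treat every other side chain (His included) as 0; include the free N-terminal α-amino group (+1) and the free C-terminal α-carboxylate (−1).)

Positive (K, R): K10, R11, K12, K13, K24, K27, K30 → +7.
Negative (D, E): E14, D15, D18, D21, D22, D28, D29 → −7.
The N-terminus (+1) and C-terminus (−1) cancel.
Net charge = (+7) + (−7) = 0.

0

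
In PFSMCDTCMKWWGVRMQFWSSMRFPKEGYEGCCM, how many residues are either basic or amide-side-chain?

5

Basic: H, K, R. Amide-side-chain: N, Q.
Basic residues here: K10, R15, R23, K26 (4).
Amide-side-chain residues here: Q17 (1).
The two groups share no amino acid, so total = 4 + 1 = 5.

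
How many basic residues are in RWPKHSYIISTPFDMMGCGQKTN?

K, R, and H are the three residues with basic side chains (ε-amine, guanidinium, and imidazole respectively).
Matching residues: R1, K4, H5, K21.

4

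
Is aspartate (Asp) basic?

Lysine (K), arginine (R), and histidine (H) have basic, nitrogen-containing side chains.
Aspartate is not in this group.

No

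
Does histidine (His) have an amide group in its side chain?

No

The amide-side-chain residues are Asn (N) and Gln (Q).
Histidine is not in this group.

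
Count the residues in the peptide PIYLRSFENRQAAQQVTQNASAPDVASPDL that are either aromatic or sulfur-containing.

Aromatic: F, W, Y. Sulfur-containing: C, M.
Aromatic residues here: Y3, F7 (2).
Sulfur-containing residues here: none (0).
The two groups share no amino acid, so total = 2 + 0 = 2.

2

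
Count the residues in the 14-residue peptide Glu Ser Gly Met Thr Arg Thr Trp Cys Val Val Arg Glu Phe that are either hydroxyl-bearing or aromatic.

5

Hydroxyl-bearing: S, T, Y. Aromatic: F, W, Y.
Hydroxyl-bearing residues here: Ser2, Thr5, Thr7 (3).
Aromatic residues here: Trp8, Phe14 (2).
(Y belongs to both groups, but none appear in this sequence.) Total = 3 + 2 = 5.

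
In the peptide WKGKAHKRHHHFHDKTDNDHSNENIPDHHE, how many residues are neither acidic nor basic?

11

Acidic: D, E. Basic: K, R, H. All other residues are neither.
Matching residues: W1, G3, A5, F12, T16, N18, S21, N22, N24, I25, P26.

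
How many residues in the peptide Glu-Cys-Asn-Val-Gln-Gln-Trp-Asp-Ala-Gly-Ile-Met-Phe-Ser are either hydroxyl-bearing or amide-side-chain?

Hydroxyl-bearing: S, T, Y. Amide-side-chain: N, Q.
Hydroxyl-bearing residues here: Ser14 (1).
Amide-side-chain residues here: Asn3, Gln5, Gln6 (3).
The two groups share no amino acid, so total = 1 + 3 = 4.

4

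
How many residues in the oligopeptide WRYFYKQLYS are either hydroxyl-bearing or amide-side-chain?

Hydroxyl-bearing: S, T, Y. Amide-side-chain: N, Q.
Hydroxyl-bearing residues here: Y3, Y5, Y9, S10 (4).
Amide-side-chain residues here: Q7 (1).
The two groups share no amino acid, so total = 4 + 1 = 5.

5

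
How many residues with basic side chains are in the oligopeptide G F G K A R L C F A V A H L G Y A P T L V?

3

Lysine (K), arginine (R), and histidine (H) have basic, nitrogen-containing side chains.
Matching residues: K4, R6, H13.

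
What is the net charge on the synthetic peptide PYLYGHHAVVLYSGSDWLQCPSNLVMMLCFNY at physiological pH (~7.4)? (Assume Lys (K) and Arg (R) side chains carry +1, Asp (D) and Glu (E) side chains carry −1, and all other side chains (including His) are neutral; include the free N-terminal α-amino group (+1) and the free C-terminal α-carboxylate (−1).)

-1

Positive (K, R): none → +0.
Negative (D, E): D16 → −1.
The N-terminus (+1) and C-terminus (−1) cancel.
Net charge = (+0) + (−1) = −1.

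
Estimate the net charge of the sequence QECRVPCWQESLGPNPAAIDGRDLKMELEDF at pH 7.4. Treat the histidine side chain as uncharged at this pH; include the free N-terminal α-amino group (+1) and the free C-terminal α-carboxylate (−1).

Near pH 7.4, K and R contribute +1 each, D and E contribute −1 each, and every other side chain (His included, as stated) is uncharged.
Positive (K, R): R4, R22, K25 → +3.
Negative (D, E): E2, E10, D20, D23, E27, E29, D30 → −7.
The N-terminus (+1) and C-terminus (−1) cancel.
Net charge = (+3) + (−7) = −4.

-4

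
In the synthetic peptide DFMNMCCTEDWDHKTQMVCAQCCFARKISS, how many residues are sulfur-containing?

8

The sulfur-bearing residues are cysteine (–SH) and methionine (–S–CH₃).
Matching residues: M3, M5, C6, C7, M17, C19, C22, C23.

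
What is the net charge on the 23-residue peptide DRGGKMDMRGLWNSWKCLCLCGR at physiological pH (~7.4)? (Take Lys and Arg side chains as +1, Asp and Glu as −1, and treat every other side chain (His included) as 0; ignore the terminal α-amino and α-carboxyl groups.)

Positive (K, R): R2, K5, R9, K16, R23 → +5.
Negative (D, E): D1, D7 → −2.
Net charge = (+5) + (−2) = +3.

+3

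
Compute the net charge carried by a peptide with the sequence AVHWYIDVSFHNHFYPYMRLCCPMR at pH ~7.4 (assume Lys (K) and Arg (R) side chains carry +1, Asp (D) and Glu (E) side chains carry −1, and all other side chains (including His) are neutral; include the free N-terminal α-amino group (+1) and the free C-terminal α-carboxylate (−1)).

+1

Positive (K, R): R19, R25 → +2.
Negative (D, E): D7 → −1.
The N-terminus (+1) and C-terminus (−1) cancel.
Net charge = (+2) + (−1) = +1.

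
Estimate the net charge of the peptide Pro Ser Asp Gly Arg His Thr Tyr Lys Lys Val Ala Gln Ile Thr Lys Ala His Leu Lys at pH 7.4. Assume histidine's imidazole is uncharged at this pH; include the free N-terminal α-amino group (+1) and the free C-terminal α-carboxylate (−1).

Near pH 7.4, K and R contribute +1 each, D and E contribute −1 each, and every other side chain (His included, as stated) is uncharged.
Positive (K, R): Arg5, Lys9, Lys10, Lys16, Lys20 → +5.
Negative (D, E): Asp3 → −1.
The N-terminus (+1) and C-terminus (−1) cancel.
Net charge = (+5) + (−1) = +4.

+4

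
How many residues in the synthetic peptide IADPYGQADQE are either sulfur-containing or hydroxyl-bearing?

1

Sulfur-containing: C, M. Hydroxyl-bearing: S, T, Y.
Sulfur-containing residues here: none (0).
Hydroxyl-bearing residues here: Y5 (1).
The two groups share no amino acid, so total = 0 + 1 = 1.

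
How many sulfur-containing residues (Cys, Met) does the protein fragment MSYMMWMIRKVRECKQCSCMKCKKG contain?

9

Matching residues: M1, M4, M5, M7, C14, C17, C19, M20, C22.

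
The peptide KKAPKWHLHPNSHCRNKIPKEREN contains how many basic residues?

10

The basic amino acids are Lys (K), Arg (R), and His (H).
Matching residues: K1, K2, K5, H7, H9, H13, R15, K17, K20, R22.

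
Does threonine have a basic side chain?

No

Lysine (K), arginine (R), and histidine (H) have basic, nitrogen-containing side chains.
Threonine is not in this group.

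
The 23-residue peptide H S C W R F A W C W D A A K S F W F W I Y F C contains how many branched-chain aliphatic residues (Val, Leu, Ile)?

Matching residues: I20.

1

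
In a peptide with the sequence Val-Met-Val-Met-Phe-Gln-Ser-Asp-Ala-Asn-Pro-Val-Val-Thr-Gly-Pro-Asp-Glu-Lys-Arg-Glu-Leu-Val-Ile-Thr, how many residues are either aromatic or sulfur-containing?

3

Aromatic: F, W, Y. Sulfur-containing: C, M.
Aromatic residues here: Phe5 (1).
Sulfur-containing residues here: Met2, Met4 (2).
The two groups share no amino acid, so total = 1 + 2 = 3.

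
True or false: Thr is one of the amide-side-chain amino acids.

Only N (asparagine) and Q (glutamine) carry a side-chain carboxamide.
Threonine is not in this group.

False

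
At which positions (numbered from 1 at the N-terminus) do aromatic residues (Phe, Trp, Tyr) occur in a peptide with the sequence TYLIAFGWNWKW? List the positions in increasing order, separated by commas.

Matching residues: Y2, F6, W8, W10, W12.

2, 6, 8, 10, 12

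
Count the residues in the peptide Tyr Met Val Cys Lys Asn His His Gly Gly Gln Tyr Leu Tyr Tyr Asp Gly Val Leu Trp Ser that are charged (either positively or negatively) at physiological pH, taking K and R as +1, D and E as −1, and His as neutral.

Charged side chains at pH ~7.4: K, R (positive); D, E (negative).
Matching residues: Lys5, Asp16.

2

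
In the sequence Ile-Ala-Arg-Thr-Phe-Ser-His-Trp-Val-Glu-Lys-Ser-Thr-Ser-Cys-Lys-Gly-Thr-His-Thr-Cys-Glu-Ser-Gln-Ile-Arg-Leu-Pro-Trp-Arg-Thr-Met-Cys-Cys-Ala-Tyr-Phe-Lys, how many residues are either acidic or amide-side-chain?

3

Acidic: D, E. Amide-side-chain: N, Q.
Acidic residues here: Glu10, Glu22 (2).
Amide-side-chain residues here: Gln24 (1).
The two groups share no amino acid, so total = 2 + 1 = 3.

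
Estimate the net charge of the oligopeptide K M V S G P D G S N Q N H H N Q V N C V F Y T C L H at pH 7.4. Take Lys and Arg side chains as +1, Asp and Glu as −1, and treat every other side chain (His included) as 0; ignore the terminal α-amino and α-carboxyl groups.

0

Positive (K, R): K1 → +1.
Negative (D, E): D7 → −1.
Net charge = (+1) + (−1) = 0.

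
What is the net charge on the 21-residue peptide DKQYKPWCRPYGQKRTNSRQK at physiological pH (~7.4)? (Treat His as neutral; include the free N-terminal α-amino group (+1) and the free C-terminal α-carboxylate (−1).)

At pH ~7.4 the Lys and Arg side chains are protonated (+1), the Asp and Glu side chains are deprotonated (−1), and with His taken as neutral all other side chains carry no charge.
Positive (K, R): K2, K5, R9, K14, R15, R19, K21 → +7.
Negative (D, E): D1 → −1.
The N-terminus (+1) and C-terminus (−1) cancel.
Net charge = (+7) + (−1) = +6.

+6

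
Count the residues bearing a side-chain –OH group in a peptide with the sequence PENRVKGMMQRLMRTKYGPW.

2

Serine (S), threonine (T), and tyrosine (Y) each carry a hydroxyl group on the side chain.
Matching residues: T15, Y17.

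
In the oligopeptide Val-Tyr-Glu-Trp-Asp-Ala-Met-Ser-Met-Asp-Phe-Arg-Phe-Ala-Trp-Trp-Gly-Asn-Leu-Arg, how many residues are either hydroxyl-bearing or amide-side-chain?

3

Hydroxyl-bearing: S, T, Y. Amide-side-chain: N, Q.
Hydroxyl-bearing residues here: Tyr2, Ser8 (2).
Amide-side-chain residues here: Asn18 (1).
The two groups share no amino acid, so total = 2 + 1 = 3.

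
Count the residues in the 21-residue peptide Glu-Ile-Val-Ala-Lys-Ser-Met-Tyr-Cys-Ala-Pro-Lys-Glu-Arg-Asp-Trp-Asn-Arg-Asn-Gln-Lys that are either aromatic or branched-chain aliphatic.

4

Aromatic: F, W, Y. Branched-chain aliphatic: I, L, V.
Aromatic residues here: Tyr8, Trp16 (2).
Branched-chain aliphatic residues here: Ile2, Val3 (2).
The two groups share no amino acid, so total = 2 + 2 = 4.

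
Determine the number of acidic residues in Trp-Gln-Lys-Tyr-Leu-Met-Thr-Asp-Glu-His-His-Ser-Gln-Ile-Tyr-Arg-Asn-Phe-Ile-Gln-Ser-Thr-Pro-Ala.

2

Aspartate (D) and glutamate (E) have carboxylic-acid side chains and are the acidic amino acids.
Matching residues: Asp8, Glu9.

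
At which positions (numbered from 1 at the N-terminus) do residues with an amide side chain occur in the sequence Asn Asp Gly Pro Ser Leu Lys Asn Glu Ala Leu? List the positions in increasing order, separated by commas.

1, 8

The amide-side-chain residues are Asn (N) and Gln (Q).
Matching residues: Asn1, Asn8.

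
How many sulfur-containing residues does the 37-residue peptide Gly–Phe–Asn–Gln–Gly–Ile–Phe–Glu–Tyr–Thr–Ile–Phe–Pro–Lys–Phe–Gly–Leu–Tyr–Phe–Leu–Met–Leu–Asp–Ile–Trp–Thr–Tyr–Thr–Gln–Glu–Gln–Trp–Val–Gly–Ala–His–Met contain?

2

The sulfur-bearing residues are cysteine (–SH) and methionine (–S–CH₃).
Matching residues: Met21, Met37.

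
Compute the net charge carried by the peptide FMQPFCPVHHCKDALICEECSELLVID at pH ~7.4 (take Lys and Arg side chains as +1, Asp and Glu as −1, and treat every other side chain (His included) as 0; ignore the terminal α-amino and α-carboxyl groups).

Positive (K, R): K12 → +1.
Negative (D, E): D13, E18, E19, E22, D27 → −5.
Net charge = (+1) + (−5) = −4.

-4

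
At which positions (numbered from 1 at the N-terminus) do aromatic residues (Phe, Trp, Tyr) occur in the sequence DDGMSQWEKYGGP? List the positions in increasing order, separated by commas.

Matching residues: W7, Y10.

7, 10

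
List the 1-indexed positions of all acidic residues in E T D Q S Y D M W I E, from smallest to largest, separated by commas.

Only D (aspartate) and E (glutamate) carry a side-chain carboxylic acid.
Matching residues: E1, D3, D7, E11.

1, 3, 7, 11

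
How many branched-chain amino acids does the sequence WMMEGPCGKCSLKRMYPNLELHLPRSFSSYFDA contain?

4

Valine (V), leucine (L), and isoleucine (I) are the branched-chain amino acids.
Matching residues: L12, L19, L21, L23.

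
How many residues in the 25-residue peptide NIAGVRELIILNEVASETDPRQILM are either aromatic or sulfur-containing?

Aromatic: F, W, Y. Sulfur-containing: C, M.
Aromatic residues here: none (0).
Sulfur-containing residues here: M25 (1).
The two groups share no amino acid, so total = 0 + 1 = 1.

1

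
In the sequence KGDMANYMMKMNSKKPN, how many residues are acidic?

1

Only D (aspartate) and E (glutamate) carry a side-chain carboxylic acid.
Matching residues: D3.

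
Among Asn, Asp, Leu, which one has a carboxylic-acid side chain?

Asp

Aspartate (D) and glutamate (E) have carboxylic-acid side chains and are the acidic amino acids.
Of the listed options, only Asp belongs to this group.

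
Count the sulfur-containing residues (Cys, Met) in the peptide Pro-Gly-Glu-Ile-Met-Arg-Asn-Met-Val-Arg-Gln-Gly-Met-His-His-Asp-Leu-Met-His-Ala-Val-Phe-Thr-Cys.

5

Matching residues: Met5, Met8, Met13, Met18, Cys24.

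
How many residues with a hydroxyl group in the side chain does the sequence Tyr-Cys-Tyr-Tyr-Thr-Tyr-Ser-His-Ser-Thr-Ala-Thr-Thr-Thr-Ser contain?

The –OH-bearing residues are Ser, Thr (aliphatic alcohols), and Tyr (phenol).
Matching residues: Tyr1, Tyr3, Tyr4, Thr5, Tyr6, Ser7, Ser9, Thr10, Thr12, Thr13, Thr14, Ser15.

12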